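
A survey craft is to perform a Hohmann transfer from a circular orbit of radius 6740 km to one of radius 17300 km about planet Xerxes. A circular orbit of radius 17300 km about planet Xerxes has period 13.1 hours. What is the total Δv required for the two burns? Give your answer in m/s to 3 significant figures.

Δv = 1320 m/s

From Kepler's third law T² = 4π²r³/μ at r = 17300 km, T = 13.1 hours = 13.1 × 3600 s = 47160 s: μ = 4π²r³/T² = 91907.4 km³/s².
Transfer-ellipse semi-major axis a_t = (r₁ + r₂)/2 = (6740 + 17300)/2 = 12020 km.
Circular speed at r₁: v₁ = √(μ/r₁) = √(91907.4/6740) = 3.6927 km/s.
On the transfer ellipse at r₁, v² = μ(2/r − 1/a) gives v_p = √[μ(2/r₁ − 1/a_t)] = 4.4301 km/s.
First burn Δv₁ = |v_p − v₁| = 0.7374 km/s.
At r₂, v₂ = √(μ/r₂) = 2.3049 km/s.
Transfer-orbit speed at r₂: v_a = √[μ(2/r₂ − 1/a_t)] = 1.7260 km/s.
Second burn Δv₂ = |v₂ − v_a| = 0.5789 km/s.
Δv = Δv₁ + Δv₂ = 0.7374 + 0.5789 = 1.316 km/s.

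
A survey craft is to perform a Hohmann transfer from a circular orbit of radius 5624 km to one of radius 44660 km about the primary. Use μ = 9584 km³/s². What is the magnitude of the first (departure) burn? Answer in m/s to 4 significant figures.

The Hohmann ellipse has a_t = (r₁ + r₂)/2 = 25142 km.
On the circular orbit at r = 5624 km, v_c = √(μ/r) = 1.3054 km/s.
Transfer-orbit speed at the same r (vis-viva, a = a_t): v_t = √[μ(2/r − 1/a_t)] = 1.7398 km/s.
Δv₁ = |v_t − v_c| = |1.7398 − 1.3054| = 0.4344 km/s.

Δv₁ = 434.4 m/s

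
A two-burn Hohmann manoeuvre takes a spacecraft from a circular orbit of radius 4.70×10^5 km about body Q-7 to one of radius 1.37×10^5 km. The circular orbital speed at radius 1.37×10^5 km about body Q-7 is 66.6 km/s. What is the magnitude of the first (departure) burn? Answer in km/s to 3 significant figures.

From the circular-orbit relation v² = μ/r at r = 1.37×10^5 km: μ = v²r = (66.6)² × 1.37×10^5 = 6.07672×10^8 km³/s².
Transfer-ellipse semi-major axis a_t = (r₁ + r₂)/2 = (4.700×10^5 + 1.370×10^5)/2 = 3.035×10^5 km.
On the circular orbit at r = 4.700×10^5 km, v_c = √(μ/r) = 35.96 km/s.
Transfer-orbit speed at the same r (vis-viva, a = a_t): v_t = √[μ(2/r − 1/a_t)] = 24.16 km/s.
Δv₁ = |v_t − v_c| = |24.16 − 35.96| = 11.80 km/s.

Δv₁ = 11.8 km/s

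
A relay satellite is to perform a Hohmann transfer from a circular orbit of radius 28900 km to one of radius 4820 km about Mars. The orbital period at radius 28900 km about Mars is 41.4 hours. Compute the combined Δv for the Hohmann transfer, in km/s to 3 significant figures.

From Kepler's third law T² = 4π²r³/μ at r = 28900 km, T = 41.4 hours = 41.4 × 3600 s = 1.4904×10^5 s: μ = 4π²r³/T² = 42899.0 km³/s².
The Hohmann ellipse has a_t = (r₁ + r₂)/2 = 16860 km.
At r₁ the circular-orbit speed is v₁ = √(μ/r₁) = 1.218358 km/s.
Transfer-orbit speed at r₁ (vis-viva): v_a = √[μ(2/r₁ − 1/a_t)] = 0.6514328 km/s.
First burn Δv₁ = |v_a − v₁| = 0.566925 km/s.
Circular speed at r₂: v₂ = √(μ/r₂) = 2.983323 km/s.
Transfer-orbit speed at r₂: v_p = √[μ(2/r₂ − 1/a_t)] = 3.905894 km/s.
Second burn Δv₂ = |v₂ − v_p| = 0.922571 km/s.
Total Δv = Δv₁ + Δv₂ = 1.489 km/s.

Δv = 1.49 km/s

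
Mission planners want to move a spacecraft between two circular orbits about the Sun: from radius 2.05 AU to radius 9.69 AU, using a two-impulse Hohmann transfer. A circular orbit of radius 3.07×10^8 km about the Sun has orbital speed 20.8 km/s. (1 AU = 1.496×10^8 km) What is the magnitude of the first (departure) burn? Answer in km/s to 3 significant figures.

From the circular-orbit relation v² = μ/r at r = 3.07×10^8 km: μ = v²r = (20.8)² × 3.07×10^8 = 1.32820×10^11 km³/s².
In km: r₁ = 2.05 × 1.496×10^8 = 3.0668×10^8 km; r₂ = 9.69 × 1.496×10^8 = 1.449624×10^9 km.
Transfer-ellipse semi-major axis a_t = (r₁ + r₂)/2 = (3.0668×10^8 + 1.449624×10^9)/2 = 8.78152×10^8 km.
On the circular orbit at r = 3.0668×10^8 km, v_c = √(μ/r) = 20.811 km/s.
Vis-viva on the transfer ellipse at r = 3.0668×10^8 km gives v_t = √[μ(2/r − 1/a_t)] = 26.738 km/s.
Δv₁ = |v_t − v_c| = |26.738 − 20.811| = 5.927 km/s.

Δv₁ = 5.93 km/s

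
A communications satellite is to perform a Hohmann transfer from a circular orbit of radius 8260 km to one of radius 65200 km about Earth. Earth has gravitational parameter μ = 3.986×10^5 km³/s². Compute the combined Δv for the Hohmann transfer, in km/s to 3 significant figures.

Δv = 3.61 km/s

Transfer-ellipse semi-major axis a_t = (r₁ + r₂)/2 = (8260 + 65200)/2 = 36730 km.
Circular speed at r₁: v₁ = √(μ/r₁) = √(3.986×10^5/8260) = 6.9467 km/s.
On the transfer ellipse at r₁, vis-viva gives v_p = √[μ(2/r₁ − 1/a_t)] = 9.2553 km/s.
First burn Δv₁ = |v_p − v₁| = 2.309 km/s.
Circular speed at r₂: v₂ = √(μ/r₂) = 2.473 km/s.
Transfer-orbit speed at r₂: v_a = √[μ(2/r₂ − 1/a_t)] = 1.173 km/s.
Second burn Δv₂ = |v₂ − v_a| = 1.300 km/s.
Δv = Δv₁ + Δv₂ = 2.309 + 1.300 = 3.609 km/s.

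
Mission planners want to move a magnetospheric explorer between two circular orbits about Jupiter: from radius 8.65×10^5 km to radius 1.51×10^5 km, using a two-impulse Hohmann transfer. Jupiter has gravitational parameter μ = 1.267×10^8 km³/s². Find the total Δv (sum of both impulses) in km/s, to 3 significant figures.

Δv = 14.3 km/s

Transfer-ellipse semi-major axis a_t = (r₁ + r₂)/2 = (8.650×10^5 + 1.510×10^5)/2 = 5.080×10^5 km.
At r₁ the circular-orbit speed is v₁ = √(μ/r₁) = 12.1026 km/s.
On the transfer ellipse at r₁, vis-viva gives v_a = √[μ(2/r₁ − 1/a_t)] = 6.59837 km/s.
First burn Δv₁ = |v_a − v₁| = 5.504 km/s.
At r₂, v₂ = √(μ/r₂) = 28.967 km/s.
Transfer-orbit speed at r₂: v_p = √[μ(2/r₂ − 1/a_t)] = 37.799 km/s.
Second burn Δv₂ = |v₂ − v_p| = 8.832 km/s.
Total Δv = Δv₁ + Δv₂ = 14.34 km/s.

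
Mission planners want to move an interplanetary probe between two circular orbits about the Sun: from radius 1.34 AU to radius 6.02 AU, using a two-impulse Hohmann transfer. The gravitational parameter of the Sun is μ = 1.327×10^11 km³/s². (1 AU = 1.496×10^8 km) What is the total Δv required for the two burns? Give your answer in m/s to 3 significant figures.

In km: r₁ = 1.34 × 1.496×10^8 = 2.00464×10^8 km; r₂ = 6.02 × 1.496×10^8 = 9.00592×10^8 km.
Semi-major axis of the transfer orbit: a_t = (2.00464×10^8 + 9.00592×10^8)/2 = 5.50528×10^8 km.
Circular speed at r₁: v₁ = √(μ/r₁) = √(1.327×10^11/2.00464×10^8) = 25.7287 km/s.
Transfer-orbit speed at r₁ (vis-viva): v_p = √[μ(2/r₁ − 1/a_t)] = 32.9073 km/s.
First burn Δv₁ = |v_p − v₁| = 7.179 km/s.
At r₂, v₂ = √(μ/r₂) = 12.139 km/s.
Transfer-orbit speed at r₂: v_a = √[μ(2/r₂ − 1/a_t)] = 7.3249 km/s.
Second burn Δv₂ = |v₂ − v_a| = 4.814 km/s.
Δv = Δv₁ + Δv₂ = 7.179 + 4.814 = 11.99 km/s.

Δv = 12000 m/s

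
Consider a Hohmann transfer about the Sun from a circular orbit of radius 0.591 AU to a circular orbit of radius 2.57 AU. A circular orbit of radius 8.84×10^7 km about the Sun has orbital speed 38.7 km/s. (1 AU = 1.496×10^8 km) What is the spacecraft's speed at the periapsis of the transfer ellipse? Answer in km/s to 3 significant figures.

v = 49.3 km/s

From the circular-orbit relation v² = μ/r at r = 8.84×10^7 km: μ = v²r = (38.7)² × 8.84×10^7 = 1.32396×10^11 km³/s².
In km: r₁ = 0.591 × 1.496×10^8 = 8.84136×10^7 km; r₂ = 2.57 × 1.496×10^8 = 3.84472×10^8 km.
The Hohmann ellipse has a_t = (r₁ + r₂)/2 = 2.364428×10^8 km.
The periapsis of the transfer ellipse is at r = 8.84136×10^7 km.
Applying v² = μ(2/r − 1/a_t): v = 49.35 km/s.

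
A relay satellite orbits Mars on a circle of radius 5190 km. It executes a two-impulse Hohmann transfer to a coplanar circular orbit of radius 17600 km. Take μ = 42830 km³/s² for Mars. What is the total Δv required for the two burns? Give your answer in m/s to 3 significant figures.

Δv = 1200 m/s

Semi-major axis of the transfer orbit: a_t = (5190 + 17600)/2 = 11395 km.
At r₁ the circular-orbit speed is v₁ = √(μ/r₁) = 2.8727 km/s.
Transfer-orbit speed at r₁ (v² = μ(2/r − 1/a)): v_p = √[μ(2/r₁ − 1/a_t)] = 3.5702 km/s.
First burn Δv₁ = |v_p − v₁| = 0.6975 km/s.
Circular speed at r₂: v₂ = √(μ/r₂) = 1.5600 km/s.
Transfer-orbit speed at r₂: v_a = √[μ(2/r₂ − 1/a_t)] = 1.0528 km/s.
Second burn Δv₂ = |v₂ − v_a| = 0.5072 km/s.
Δv = Δv₁ + Δv₂ = 0.6975 + 0.5072 = 1.205 km/s.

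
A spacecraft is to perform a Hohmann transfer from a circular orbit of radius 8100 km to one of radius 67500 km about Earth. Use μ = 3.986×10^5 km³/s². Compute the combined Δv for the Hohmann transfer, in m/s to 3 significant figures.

The Hohmann ellipse has a_t = (r₁ + r₂)/2 = 37800 km.
Circular speed at r₁: v₁ = √(μ/r₁) = √(3.986×10^5/8100) = 7.015 km/s.
On the transfer ellipse at r₁, vis-viva gives v_p = √[μ(2/r₁ − 1/a_t)] = 9.374 km/s.
First burn Δv₁ = |v_p − v₁| = 2.359 km/s.
At r₂, v₂ = √(μ/r₂) = 2.430 km/s.
Transfer-orbit speed at r₂: v_a = √[μ(2/r₂ − 1/a_t)] = 1.125 km/s.
Second burn Δv₂ = |v₂ − v_a| = 1.305 km/s.
Total Δv = Δv₁ + Δv₂ = 3.664 km/s.

Δv = 3660 m/s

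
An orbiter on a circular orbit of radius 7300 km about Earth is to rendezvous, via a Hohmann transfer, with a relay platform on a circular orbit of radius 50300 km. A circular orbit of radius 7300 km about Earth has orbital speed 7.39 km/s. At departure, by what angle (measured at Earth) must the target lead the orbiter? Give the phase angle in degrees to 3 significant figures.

φ = 102°

From the circular-orbit relation v² = μ/r at r = 7300 km: μ = v²r = (7.39)² × 7300 = 3.98668×10^5 km³/s².
Transfer-ellipse semi-major axis a_t = (r₁ + r₂)/2 = (7300 + 50300)/2 = 28800 km.
The half-period of the transfer ellipse is t = π√(a_t³/μ) = 24320 s.
The target's mean motion on its circular orbit is ω₂ = √(μ/r₂³) = 5.597×10^-5 rad/s.
Angle swept by the target during transfer: ω₂·t = 1.361 rad = 77.98°.
Arrival is 180° from departure on the ellipse, so φ = 180° − 77.98° = 102°.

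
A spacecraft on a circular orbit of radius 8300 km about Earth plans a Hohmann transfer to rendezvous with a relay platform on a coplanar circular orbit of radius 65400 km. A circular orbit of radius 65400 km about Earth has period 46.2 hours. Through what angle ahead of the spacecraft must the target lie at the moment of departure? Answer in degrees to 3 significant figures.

φ = 104°

From Kepler's third law T² = 4π²r³/μ at r = 65400 km, T = 46.2 hours = 46.2 × 3600 s = 1.6632×10^5 s: μ = 4π²r³/T² = 3.99212×10^5 km³/s².
Semi-major axis of the transfer orbit: a_t = (8300 + 65400)/2 = 36850 km.
The half-period of the transfer ellipse is t = π√(a_t³/μ) = 35170 s.
The target's mean motion on its circular orbit is ω₂ = √(μ/r₂³) = 3.778×10^-5 rad/s.
Angle swept by the target during transfer: ω₂·t = 1.3287 rad = 76.13°.
Arrival is 180° from departure on the ellipse, so φ = 180° − 76.13° = 104°.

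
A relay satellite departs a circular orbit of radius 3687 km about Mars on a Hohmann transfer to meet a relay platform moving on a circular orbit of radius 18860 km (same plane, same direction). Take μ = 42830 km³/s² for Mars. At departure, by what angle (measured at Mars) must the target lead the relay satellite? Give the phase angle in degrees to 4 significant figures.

φ = 96.81°

The Hohmann ellipse has a_t = (r₁ + r₂)/2 = 11273.5 km.
Transfer time t = π√(a_t³/μ) = 18170 s.
The target's mean motion on its circular orbit is ω₂ = √(μ/r₂³) = 7.990×10^-5 rad/s.
Angle swept by the target during transfer: ω₂·t = 1.452 rad = 83.19°.
Arrival is 180° from departure on the ellipse, so φ = 180° − 83.19° = 96.81°.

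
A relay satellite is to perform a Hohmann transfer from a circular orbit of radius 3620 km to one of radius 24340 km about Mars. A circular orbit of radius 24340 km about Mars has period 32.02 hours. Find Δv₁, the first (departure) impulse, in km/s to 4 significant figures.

From Kepler's third law T² = 4π²r³/μ at r = 24340 km, T = 32.02 hours = 32.02 × 3600 s = 1.15272×10^5 s: μ = 4π²r³/T² = 42842.4 km³/s².
Semi-major axis of the transfer orbit: a_t = (3620 + 24340)/2 = 13980 km.
Circular speed at r = 3620 km: v_c = √(μ/r) = 3.440 km/s.
Transfer-orbit speed at the same r (vis-viva, a = a_t): v_t = √[μ(2/r − 1/a_t)] = 4.539 km/s.
Δv₁ = |v_t − v_c| = |4.539 − 3.440| = 1.099 km/s.

Δv₁ = 1.099 km/s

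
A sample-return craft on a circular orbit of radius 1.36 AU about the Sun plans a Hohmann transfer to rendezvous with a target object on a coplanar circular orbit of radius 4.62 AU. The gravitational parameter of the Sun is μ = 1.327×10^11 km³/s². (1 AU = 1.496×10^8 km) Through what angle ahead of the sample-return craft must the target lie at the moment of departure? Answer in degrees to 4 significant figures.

φ = 86.28°

In km: r₁ = 1.36 × 1.496×10^8 = 2.03456×10^8 km; r₂ = 4.62 × 1.496×10^8 = 6.91152×10^8 km.
Transfer-ellipse semi-major axis a_t = (r₁ + r₂)/2 = (2.03456×10^8 + 6.91152×10^8)/2 = 4.47304×10^8 km.
Transfer time t = π√(a_t³/μ) = 8.1587×10^7 s.
Target angular speed ω₂ = √(μ/r₂³) = 2.0048×10^-8 rad/s.
Angle swept by the target during transfer: ω₂·t = 1.6357 rad = 93.72°.
The sample-return craft traverses 180° on the transfer ellipse, so the target must lead by 180° − 93.72° = 86.28°.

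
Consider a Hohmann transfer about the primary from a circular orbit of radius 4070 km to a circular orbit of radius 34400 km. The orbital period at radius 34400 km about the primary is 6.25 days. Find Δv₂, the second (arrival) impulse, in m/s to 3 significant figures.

Δv₂ = 216 m/s

From Kepler's third law T² = 4π²r³/μ at r = 34400 km, T = 6.25 days = 6.25 × 86400 s = 5.400×10^5 s: μ = 4π²r³/T² = 5511.22 km³/s².
Semi-major axis of the transfer orbit: a_t = (4070 + 34400)/2 = 19235 km.
On the circular orbit at r = 34400 km, v_c = √(μ/r) = 0.40026 km/s.
Transfer-orbit speed at the same r (vis-viva, a = a_t): v_t = √[μ(2/r − 1/a_t)] = 0.18412 km/s.
Δv₂ = |v_t − v_c| = |0.18412 − 0.40026| = 0.2161 km/s.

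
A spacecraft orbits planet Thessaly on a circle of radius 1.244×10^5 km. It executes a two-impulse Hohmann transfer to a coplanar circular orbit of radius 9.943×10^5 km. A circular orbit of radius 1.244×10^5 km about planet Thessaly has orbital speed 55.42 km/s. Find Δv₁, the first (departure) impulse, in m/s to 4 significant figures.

From the circular-orbit relation v² = μ/r at r = 1.244×10^5 km: μ = v²r = (55.42)² × 1.244×10^5 = 3.82079×10^8 km³/s².
Semi-major axis of the transfer orbit: a_t = (1.244×10^5 + 9.943×10^5)/2 = 5.5935×10^5 km.
On the circular orbit at r = 1.244×10^5 km, v_c = √(μ/r) = 55.42 km/s.
Transfer-orbit speed at the same r (vis-viva, a = a_t): v_t = √[μ(2/r − 1/a_t)] = 73.89 km/s.
Δv₁ = |v_t − v_c| = |73.89 − 55.42| = 18.47 km/s.

Δv₁ = 18470 m/s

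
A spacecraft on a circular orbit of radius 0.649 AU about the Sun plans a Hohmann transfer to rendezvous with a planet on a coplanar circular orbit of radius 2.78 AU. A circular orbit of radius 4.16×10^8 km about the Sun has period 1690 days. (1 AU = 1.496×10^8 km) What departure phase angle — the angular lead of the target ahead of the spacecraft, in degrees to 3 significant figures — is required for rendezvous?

φ = 92.8°

From Kepler's third law T² = 4π²r³/μ at r = 4.16×10^8 km, T = 1690 days = 1690 × 86400 s = 1.46016×10^8 s: μ = 4π²r³/T² = 1.33303×10^11 km³/s².
In km: r₁ = 0.649 × 1.496×10^8 = 9.70904×10^7 km; r₂ = 2.78 × 1.496×10^8 = 4.15888×10^8 km.
Semi-major axis of the transfer orbit: a_t = (9.70904×10^7 + 4.15888×10^8)/2 = 2.564892×10^8 km.
The half-period of the transfer ellipse is t = π√(a_t³/μ) = 3.53455×10^7 s.
The target's mean motion on its circular orbit is ω₂ = √(μ/r₂³) = 4.30482×10^-8 rad/s.
Angle swept by the target during transfer: ω₂·t = 1.5216 rad = 87.18°.
The spacecraft traverses 180° on the transfer ellipse, so the target must lead by 180° − 87.18° = 92.8°.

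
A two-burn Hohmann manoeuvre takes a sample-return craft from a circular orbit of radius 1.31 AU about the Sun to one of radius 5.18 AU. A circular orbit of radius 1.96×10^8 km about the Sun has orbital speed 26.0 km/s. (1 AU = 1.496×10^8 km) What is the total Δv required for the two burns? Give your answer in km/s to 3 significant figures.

From the circular-orbit relation v² = μ/r at r = 1.96×10^8 km: μ = v²r = (26.0)² × 1.96×10^8 = 1.32496×10^11 km³/s².
In km: r₁ = 1.31 × 1.496×10^8 = 1.95976×10^8 km; r₂ = 5.18 × 1.496×10^8 = 7.74928×10^8 km.
The Hohmann ellipse has a_t = (r₁ + r₂)/2 = 4.85452×10^8 km.
Circular speed at r₁: v₁ = √(μ/r₁) = √(1.32496×10^11/1.95976×10^8) = 26.00 km/s.
On the transfer ellipse at r₁, v² = μ(2/r − 1/a) gives v_p = √[μ(2/r₁ − 1/a_t)] = 32.85 km/s.
First burn Δv₁ = |v_p − v₁| = 6.850 km/s.
At r₂, v₂ = √(μ/r₂) = 13.076 km/s.
Transfer-orbit speed at r₂: v_a = √[μ(2/r₂ − 1/a_t)] = 8.3080 km/s.
Second burn Δv₂ = |v₂ − v_a| = 4.768 km/s.
Total Δv = Δv₁ + Δv₂ = 11.62 km/s.

Δv = 11.6 km/s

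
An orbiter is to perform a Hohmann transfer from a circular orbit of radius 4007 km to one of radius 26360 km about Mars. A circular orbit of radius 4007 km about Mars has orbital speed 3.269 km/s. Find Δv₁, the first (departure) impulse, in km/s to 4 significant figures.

From the circular-orbit relation v² = μ/r at r = 4007 km: μ = v²r = (3.269)² × 4007 = 42820.2 km³/s².
Semi-major axis of the transfer orbit: a_t = (4007 + 26360)/2 = 15183.5 km.
Circular speed at r = 4007 km: v_c = √(μ/r) = 3.269 km/s.
Vis-viva on the transfer ellipse at r = 4007 km gives v_t = √[μ(2/r − 1/a_t)] = 4.307 km/s.
Δv₁ = |v_t − v_c| = |4.307 − 3.269| = 1.038 km/s.

Δv₁ = 1.038 km/s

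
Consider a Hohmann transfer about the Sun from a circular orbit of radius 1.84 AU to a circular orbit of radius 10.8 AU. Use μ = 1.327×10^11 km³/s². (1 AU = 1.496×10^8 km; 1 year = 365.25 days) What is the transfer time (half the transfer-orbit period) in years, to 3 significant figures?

t = 7.94 years

In km: r₁ = 1.84 × 1.496×10^8 = 2.75264×10^8 km; r₂ = 10.8 × 1.496×10^8 = 1.61568×10^9 km.
Semi-major axis of the transfer orbit: a_t = (2.75264×10^8 + 1.61568×10^9)/2 = 9.45472×10^8 km.
By Kepler's third law the transfer-orbit period is T = 2π√(a_t³/μ), so t = T/2 = 2.507×10^8 s.
Converting: 2.507×10^8 s ÷ 3.15576×10^7 s/year (365.25 × 86400) = 7.94 years.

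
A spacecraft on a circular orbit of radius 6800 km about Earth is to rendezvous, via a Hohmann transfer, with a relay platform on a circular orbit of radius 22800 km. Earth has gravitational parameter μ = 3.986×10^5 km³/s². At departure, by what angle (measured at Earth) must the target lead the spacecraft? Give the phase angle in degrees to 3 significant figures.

Semi-major axis of the transfer orbit: a_t = (6800 + 22800)/2 = 14800 km.
Transfer time t = π√(a_t³/μ) = 8959 s.
Target angular speed ω₂ = √(μ/r₂³) = 1.834×10^-4 rad/s.
Angle swept by the target during transfer: ω₂·t = 1.643 rad = 94.14°.
Arrival is 180° from departure on the ellipse, so φ = 180° − 94.14° = 85.9°.

φ = 85.9°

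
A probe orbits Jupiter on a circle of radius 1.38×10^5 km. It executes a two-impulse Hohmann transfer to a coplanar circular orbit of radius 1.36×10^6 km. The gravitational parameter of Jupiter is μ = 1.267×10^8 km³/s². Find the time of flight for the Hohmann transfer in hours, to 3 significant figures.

t = 50.3 hours

Transfer-ellipse semi-major axis a_t = (r₁ + r₂)/2 = (1.380×10^5 + 1.360×10^6)/2 = 7.490×10^5 km.
Transfer time t = π√(a_t³/μ) = π√((7.490×10^5)³ / 1.267×10^8) = 1.8092×10^5 s.
Converting: 1.8092×10^5 s ÷ 3600 s/hour = 50.3 hours.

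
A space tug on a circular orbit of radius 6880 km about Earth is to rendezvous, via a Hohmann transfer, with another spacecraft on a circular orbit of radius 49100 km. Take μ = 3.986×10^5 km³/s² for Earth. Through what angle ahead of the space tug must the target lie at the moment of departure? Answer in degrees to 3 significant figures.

Semi-major axis of the transfer orbit: a_t = (6880 + 49100)/2 = 27990 km.
The half-period of the transfer ellipse is t = π√(a_t³/μ) = 23301.6 s.
Target angular speed ω₂ = √(μ/r₂³) = 5.80292×10^-5 rad/s.
Angle swept by the target during transfer: ω₂·t = 1.35217 rad = 77.47°.
Arrival is 180° from departure on the ellipse, so φ = 180° − 77.47° = 103°.

φ = 103°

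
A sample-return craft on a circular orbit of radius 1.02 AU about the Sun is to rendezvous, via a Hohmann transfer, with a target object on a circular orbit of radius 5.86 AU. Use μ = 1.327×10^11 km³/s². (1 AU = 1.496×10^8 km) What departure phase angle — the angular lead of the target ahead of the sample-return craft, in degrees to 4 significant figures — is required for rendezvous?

In km: r₁ = 1.02 × 1.496×10^8 = 1.52592×10^8 km; r₂ = 5.86 × 1.496×10^8 = 8.76656×10^8 km.
Semi-major axis of the transfer orbit: a_t = (1.52592×10^8 + 8.76656×10^8)/2 = 5.14624×10^8 km.
The half-period of the transfer ellipse is t = π√(a_t³/μ) = 1.007×10^8 s.
The target's mean motion on its circular orbit is ω₂ = √(μ/r₂³) = 1.403×10^-8 rad/s.
Angle swept by the target during transfer: ω₂·t = 1.413 rad = 80.96°.
Arrival is 180° from departure on the ellipse, so φ = 180° − 80.96° = 99.04°.

φ = 99.04°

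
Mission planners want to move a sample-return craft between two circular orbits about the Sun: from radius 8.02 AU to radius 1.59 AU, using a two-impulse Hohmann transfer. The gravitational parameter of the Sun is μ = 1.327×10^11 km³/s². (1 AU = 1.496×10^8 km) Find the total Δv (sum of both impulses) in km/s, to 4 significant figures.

In km: r₁ = 8.02 × 1.496×10^8 = 1.199792×10^9 km; r₂ = 1.59 × 1.496×10^8 = 2.37864×10^8 km.
The Hohmann ellipse has a_t = (r₁ + r₂)/2 = 7.18828×10^8 km.
At r₁ the circular-orbit speed is v₁ = √(μ/r₁) = 10.517 km/s.
Transfer-orbit speed at r₁ (v² = μ(2/r − 1/a)): v_a = √[μ(2/r₁ − 1/a_t)] = 6.0497 km/s.
First burn Δv₁ = |v_a − v₁| = 4.467 km/s.
At r₂, v₂ = √(μ/r₂) = 23.620 km/s.
Transfer-orbit speed at r₂: v_p = √[μ(2/r₂ − 1/a_t)] = 30.515 km/s.
Second burn Δv₂ = |v₂ − v_p| = 6.895 km/s.
Δv = Δv₁ + Δv₂ = 4.467 + 6.895 = 11.36 km/s.

Δv = 11.36 km/s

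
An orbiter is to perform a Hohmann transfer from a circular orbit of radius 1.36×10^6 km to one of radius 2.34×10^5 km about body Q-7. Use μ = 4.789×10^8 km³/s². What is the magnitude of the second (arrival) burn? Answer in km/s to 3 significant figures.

Semi-major axis of the transfer orbit: a_t = (1.360×10^6 + 2.340×10^5)/2 = 7.970×10^5 km.
Circular speed at r = 2.340×10^5 km: v_c = √(μ/r) = 45.24 km/s.
Vis-viva on the transfer ellipse at r = 2.340×10^5 km gives v_t = √[μ(2/r − 1/a_t)] = 59.10 km/s.
Δv₂ = |v_t − v_c| = |59.10 − 45.24| = 13.86 km/s.

Δv₂ = 13.9 km/s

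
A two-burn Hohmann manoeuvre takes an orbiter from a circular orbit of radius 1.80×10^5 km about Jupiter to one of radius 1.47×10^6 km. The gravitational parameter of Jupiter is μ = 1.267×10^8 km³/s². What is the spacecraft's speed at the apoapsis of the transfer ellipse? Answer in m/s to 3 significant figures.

v = 4340 m/s

Transfer-ellipse semi-major axis a_t = (r₁ + r₂)/2 = (1.800×10^5 + 1.470×10^6)/2 = 8.250×10^5 km.
The apoapsis of the transfer ellipse is at r = 1.470×10^6 km.
From the vis-viva equation, v = √[μ(2/r − 1/a_t)] = 4.336 km/s.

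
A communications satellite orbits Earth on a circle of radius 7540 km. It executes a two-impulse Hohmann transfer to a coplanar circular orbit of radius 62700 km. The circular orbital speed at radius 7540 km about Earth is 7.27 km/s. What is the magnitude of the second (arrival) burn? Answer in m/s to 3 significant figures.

From the circular-orbit relation v² = μ/r at r = 7540 km: μ = v²r = (7.27)² × 7540 = 3.98511×10^5 km³/s².
The Hohmann ellipse has a_t = (r₁ + r₂)/2 = 35120 km.
On the circular orbit at r = 62700 km, v_c = √(μ/r) = 2.521 km/s.
Vis-viva on the transfer ellipse at r = 62700 km gives v_t = √[μ(2/r − 1/a_t)] = 1.168 km/s.
Δv₂ = |v_t − v_c| = |1.168 − 2.521| = 1.353 km/s.

Δv₂ = 1350 m/s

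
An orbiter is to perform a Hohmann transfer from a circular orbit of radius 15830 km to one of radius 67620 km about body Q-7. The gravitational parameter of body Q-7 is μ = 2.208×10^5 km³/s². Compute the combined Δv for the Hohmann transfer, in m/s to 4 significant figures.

Δv = 1714 m/s

Semi-major axis of the transfer orbit: a_t = (15830 + 67620)/2 = 41725 km.
At r₁ the circular-orbit speed is v₁ = √(μ/r₁) = 3.7347 km/s.
Transfer-orbit speed at r₁ (v² = μ(2/r − 1/a)): v_p = √[μ(2/r₁ − 1/a_t)] = 4.7544 km/s.
First burn Δv₁ = |v_p − v₁| = 1.020 km/s.
At r₂, v₂ = √(μ/r₂) = 1.807 km/s.
Transfer-orbit speed at r₂: v_a = √[μ(2/r₂ − 1/a_t)] = 1.113 km/s.
Second burn Δv₂ = |v₂ − v_a| = 0.6940 km/s.
Total Δv = Δv₁ + Δv₂ = 1.714 km/s.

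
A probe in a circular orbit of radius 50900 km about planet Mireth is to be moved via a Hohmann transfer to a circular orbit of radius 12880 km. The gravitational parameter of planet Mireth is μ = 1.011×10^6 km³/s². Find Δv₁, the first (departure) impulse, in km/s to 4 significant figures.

Transfer-ellipse semi-major axis a_t = (r₁ + r₂)/2 = (50900 + 12880)/2 = 31890 km.
Circular speed at r = 50900 km: v_c = √(μ/r) = 4.4567 km/s.
Transfer-orbit speed at the same r (vis-viva, a = a_t): v_t = √[μ(2/r − 1/a_t)] = 2.8324 km/s.
Δv₁ = |v_t − v_c| = |2.8324 − 4.4567| = 1.624 km/s.

Δv₁ = 1.624 km/s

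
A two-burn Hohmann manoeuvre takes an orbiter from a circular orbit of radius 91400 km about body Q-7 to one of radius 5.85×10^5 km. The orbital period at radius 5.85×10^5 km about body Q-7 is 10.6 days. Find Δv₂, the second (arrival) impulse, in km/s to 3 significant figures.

Δv₂ = 1.93 km/s

From Kepler's third law T² = 4π²r³/μ at r = 5.85×10^5 km, T = 10.6 days = 10.6 × 86400 s = 9.1584×10^5 s: μ = 4π²r³/T² = 9.42298×10^6 km³/s².
The Hohmann ellipse has a_t = (r₁ + r₂)/2 = 3.382×10^5 km.
On the circular orbit at r = 5.850×10^5 km, v_c = √(μ/r) = 4.013 km/s.
Transfer-orbit speed at the same r (vis-viva, a = a_t): v_t = √[μ(2/r − 1/a_t)] = 2.086 km/s.
Δv₂ = |v_t − v_c| = |2.086 − 4.013| = 1.927 km/s.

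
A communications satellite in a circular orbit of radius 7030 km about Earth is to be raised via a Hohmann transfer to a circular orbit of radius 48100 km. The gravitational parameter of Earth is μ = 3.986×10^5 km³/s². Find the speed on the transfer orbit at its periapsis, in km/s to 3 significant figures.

v = 9.95 km/s

Transfer-ellipse semi-major axis a_t = (r₁ + r₂)/2 = (7030 + 48100)/2 = 27565 km.
The periapsis of the transfer ellipse is at r = 7030 km.
From the vis-viva equation, v = √[μ(2/r − 1/a_t)] = 9.947 km/s.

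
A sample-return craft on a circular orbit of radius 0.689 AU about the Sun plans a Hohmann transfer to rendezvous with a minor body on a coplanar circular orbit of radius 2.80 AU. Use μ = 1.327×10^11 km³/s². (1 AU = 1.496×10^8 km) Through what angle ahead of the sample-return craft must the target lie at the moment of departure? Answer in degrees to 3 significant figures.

φ = 91.5°

In km: r₁ = 0.689 × 1.496×10^8 = 1.030744×10^8 km; r₂ = 2.80 × 1.496×10^8 = 4.1888×10^8 km.
The Hohmann ellipse has a_t = (r₁ + r₂)/2 = 2.609772×10^8 km.
The half-period of the transfer ellipse is t = π√(a_t³/μ) = 3.636×10^7 s.
The target's mean motion on its circular orbit is ω₂ = √(μ/r₂³) = 4.249×10^-8 rad/s.
Angle swept by the target during transfer: ω₂·t = 1.545 rad = 88.52°.
Arrival is 180° from departure on the ellipse, so φ = 180° − 88.52° = 91.5°.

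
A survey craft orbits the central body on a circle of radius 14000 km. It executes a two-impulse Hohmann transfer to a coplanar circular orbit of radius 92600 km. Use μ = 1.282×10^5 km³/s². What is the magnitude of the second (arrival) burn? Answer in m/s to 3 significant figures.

Δv₂ = 574 m/s

The Hohmann ellipse has a_t = (r₁ + r₂)/2 = 53300 km.
Circular speed at r = 92600 km: v_c = √(μ/r) = 1.1766 km/s.
Transfer-orbit speed at the same r (vis-viva, a = a_t): v_t = √[μ(2/r − 1/a_t)] = 0.60303 km/s.
Δv₂ = |v_t − v_c| = |0.60303 − 1.1766| = 0.5736 km/s.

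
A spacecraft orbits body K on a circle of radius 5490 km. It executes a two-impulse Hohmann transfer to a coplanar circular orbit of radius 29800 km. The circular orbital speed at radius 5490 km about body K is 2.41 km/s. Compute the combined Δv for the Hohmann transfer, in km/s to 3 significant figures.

Δv = 1.18 km/s

From the circular-orbit relation v² = μ/r at r = 5490 km: μ = v²r = (2.41)² × 5490 = 31886.5 km³/s².
Transfer-ellipse semi-major axis a_t = (r₁ + r₂)/2 = (5490 + 29800)/2 = 17645 km.
At r₁ the circular-orbit speed is v₁ = √(μ/r₁) = 2.4100 km/s.
Transfer-orbit speed at r₁ (v² = μ(2/r − 1/a)): v_p = √[μ(2/r₁ − 1/a_t)] = 3.1319 km/s.
First burn Δv₁ = |v_p − v₁| = 0.7219 km/s.
At r₂, v₂ = √(μ/r₂) = 1.0344 km/s.
Transfer-orbit speed at r₂: v_a = √[μ(2/r₂ − 1/a_t)] = 0.57699 km/s.
Second burn Δv₂ = |v₂ − v_a| = 0.4574 km/s.
Δv = Δv₁ + Δv₂ = 0.7219 + 0.4574 = 1.179 km/s.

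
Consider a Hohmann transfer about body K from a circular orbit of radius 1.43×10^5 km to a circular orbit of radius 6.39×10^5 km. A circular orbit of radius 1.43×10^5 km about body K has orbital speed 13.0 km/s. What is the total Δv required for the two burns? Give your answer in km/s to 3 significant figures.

Δv = 6.05 km/s

From the circular-orbit relation v² = μ/r at r = 1.43×10^5 km: μ = v²r = (13.0)² × 1.43×10^5 = 2.41670×10^7 km³/s².
The Hohmann ellipse has a_t = (r₁ + r₂)/2 = 3.910×10^5 km.
Circular speed at r₁: v₁ = √(μ/r₁) = √(2.41670×10^7/1.430×10^5) = 13.000 km/s.
Transfer-orbit speed at r₁ (vis-viva): v_p = √[μ(2/r₁ − 1/a_t)] = 16.619 km/s.
First burn Δv₁ = |v_p − v₁| = 3.619 km/s.
Circular speed at r₂: v₂ = √(μ/r₂) = 6.150 km/s.
Transfer-orbit speed at r₂: v_a = √[μ(2/r₂ − 1/a_t)] = 3.719 km/s.
Second burn Δv₂ = |v₂ − v_a| = 2.431 km/s.
Δv = Δv₁ + Δv₂ = 3.619 + 2.431 = 6.050 km/s.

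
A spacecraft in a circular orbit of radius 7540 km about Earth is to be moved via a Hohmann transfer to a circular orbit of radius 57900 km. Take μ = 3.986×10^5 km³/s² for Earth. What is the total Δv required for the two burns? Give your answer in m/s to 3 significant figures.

Δv = 3770 m/s

Transfer-ellipse semi-major axis a_t = (r₁ + r₂)/2 = (7540 + 57900)/2 = 32720 km.
Circular speed at r₁: v₁ = √(μ/r₁) = √(3.986×10^5/7540) = 7.271 km/s.
Transfer-orbit speed at r₁ (v² = μ(2/r − 1/a)): v_p = √[μ(2/r₁ − 1/a_t)] = 9.672 km/s.
First burn Δv₁ = |v_p − v₁| = 2.401 km/s.
At r₂, v₂ = √(μ/r₂) = 2.624 km/s.
Transfer-orbit speed at r₂: v_a = √[μ(2/r₂ − 1/a_t)] = 1.260 km/s.
Second burn Δv₂ = |v₂ − v_a| = 1.364 km/s.
Δv = Δv₁ + Δv₂ = 2.401 + 1.364 = 3.765 km/s.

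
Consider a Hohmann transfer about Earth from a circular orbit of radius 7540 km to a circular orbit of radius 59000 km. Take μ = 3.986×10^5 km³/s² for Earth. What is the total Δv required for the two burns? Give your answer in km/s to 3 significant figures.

Semi-major axis of the transfer orbit: a_t = (7540 + 59000)/2 = 33270 km.
Circular speed at r₁: v₁ = √(μ/r₁) = √(3.986×10^5/7540) = 7.2708 km/s.
Transfer-orbit speed at r₁ (vis-viva): v_p = √[μ(2/r₁ − 1/a_t)] = 9.6824 km/s.
First burn Δv₁ = |v_p − v₁| = 2.4116 km/s.
Circular speed at r₂: v₂ = √(μ/r₂) = 2.5992 km/s.
Transfer-orbit speed at r₂: v_a = √[μ(2/r₂ − 1/a_t)] = 1.2374 km/s.
Second burn Δv₂ = |v₂ − v_a| = 1.3618 km/s.
Total Δv = Δv₁ + Δv₂ = 3.773 km/s.

Δv = 3.77 km/s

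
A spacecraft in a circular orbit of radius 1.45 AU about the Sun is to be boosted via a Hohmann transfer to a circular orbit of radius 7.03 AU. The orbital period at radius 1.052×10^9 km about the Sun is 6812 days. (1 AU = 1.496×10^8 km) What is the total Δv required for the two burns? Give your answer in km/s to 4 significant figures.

Δv = 11.78 km/s

From Kepler's third law T² = 4π²r³/μ at r = 1.052×10^9 km, T = 6812 days = 6812 × 86400 s = 5.885568×10^8 s: μ = 4π²r³/T² = 1.32688×10^11 km³/s².
In km: r₁ = 1.45 × 1.496×10^8 = 2.1692×10^8 km; r₂ = 7.03 × 1.496×10^8 = 1.051688×10^9 km.
Semi-major axis of the transfer orbit: a_t = (2.1692×10^8 + 1.051688×10^9)/2 = 6.34304×10^8 km.
At r₁ the circular-orbit speed is v₁ = √(μ/r₁) = 24.732 km/s.
On the transfer ellipse at r₁, vis-viva gives v_p = √[μ(2/r₁ − 1/a_t)] = 31.846 km/s.
First burn Δv₁ = |v_p − v₁| = 7.114 km/s.
Circular speed at r₂: v₂ = √(μ/r₂) = 11.2324 km/s.
Transfer-orbit speed at r₂: v_a = √[μ(2/r₂ − 1/a_t)] = 6.56860 km/s.
Second burn Δv₂ = |v₂ − v_a| = 4.664 km/s.
Δv = Δv₁ + Δv₂ = 7.114 + 4.664 = 11.78 km/s.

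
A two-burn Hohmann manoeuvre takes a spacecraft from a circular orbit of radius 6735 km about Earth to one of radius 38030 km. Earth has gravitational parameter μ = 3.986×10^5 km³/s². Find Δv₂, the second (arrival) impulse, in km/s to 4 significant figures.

Semi-major axis of the transfer orbit: a_t = (6735 + 38030)/2 = 22382.5 km.
On the circular orbit at r = 38030 km, v_c = √(μ/r) = 3.2375 km/s.
Vis-viva on the transfer ellipse at r = 38030 km gives v_t = √[μ(2/r − 1/a_t)] = 1.7759 km/s.
Δv₂ = |v_t − v_c| = |1.7759 − 3.2375| = 1.462 km/s.

Δv₂ = 1.462 km/s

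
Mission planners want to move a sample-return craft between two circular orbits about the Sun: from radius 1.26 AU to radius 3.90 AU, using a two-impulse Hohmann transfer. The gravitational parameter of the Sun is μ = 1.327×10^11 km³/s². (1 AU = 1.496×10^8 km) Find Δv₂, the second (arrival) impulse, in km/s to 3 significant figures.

Δv₂ = 4.54 km/s

In km: r₁ = 1.26 × 1.496×10^8 = 1.88496×10^8 km; r₂ = 3.90 × 1.496×10^8 = 5.8344×10^8 km.
The Hohmann ellipse has a_t = (r₁ + r₂)/2 = 3.85968×10^8 km.
Circular speed at r = 5.8344×10^8 km: v_c = √(μ/r) = 15.081 km/s.
Vis-viva on the transfer ellipse at r = 5.8344×10^8 km gives v_t = √[μ(2/r − 1/a_t)] = 10.539 km/s.
Δv₂ = |v_t − v_c| = |10.539 − 15.081| = 4.542 km/s.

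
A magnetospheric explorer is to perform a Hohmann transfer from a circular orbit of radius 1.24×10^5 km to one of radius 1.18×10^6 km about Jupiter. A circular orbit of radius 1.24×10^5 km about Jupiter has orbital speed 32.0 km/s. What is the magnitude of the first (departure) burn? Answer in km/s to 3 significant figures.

From the circular-orbit relation v² = μ/r at r = 1.24×10^5 km: μ = v²r = (32.0)² × 1.24×10^5 = 1.26976×10^8 km³/s².
The Hohmann ellipse has a_t = (r₁ + r₂)/2 = 6.520×10^5 km.
Circular speed at r = 1.240×10^5 km: v_c = √(μ/r) = 32.00 km/s.
Transfer-orbit speed at the same r (vis-viva, a = a_t): v_t = √[μ(2/r − 1/a_t)] = 43.05 km/s.
Δv₁ = |v_t − v_c| = |43.05 − 32.00| = 11.05 km/s.

Δv₁ = 11.0 km/s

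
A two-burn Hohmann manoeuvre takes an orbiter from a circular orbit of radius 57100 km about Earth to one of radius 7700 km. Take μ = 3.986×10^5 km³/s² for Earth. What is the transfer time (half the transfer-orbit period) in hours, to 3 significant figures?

t = 8.06 hours

Transfer-ellipse semi-major axis a_t = (r₁ + r₂)/2 = (57100 + 7700)/2 = 32400 km.
Transfer time t = π√(a_t³/μ) = π√((32400)³ / 3.986×10^5) = 29020 s.
Converting: 29020 s ÷ 3600 s/hour = 8.06 hours.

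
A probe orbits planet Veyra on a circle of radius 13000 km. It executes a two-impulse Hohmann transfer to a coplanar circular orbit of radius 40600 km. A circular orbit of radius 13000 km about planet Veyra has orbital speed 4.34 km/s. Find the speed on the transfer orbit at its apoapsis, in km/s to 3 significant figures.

v = 1.71 km/s

From the circular-orbit relation v² = μ/r at r = 13000 km: μ = v²r = (4.34)² × 13000 = 2.44863×10^5 km³/s².
Transfer-ellipse semi-major axis a_t = (r₁ + r₂)/2 = (13000 + 40600)/2 = 26800 km.
At apoapsis, r = 40600 km.
Vis-viva: v = √[μ(2/r − 1/a_t)] = √[2.44863×10^5 × (2/40600 − 1/26800)] = 1.710 km/s.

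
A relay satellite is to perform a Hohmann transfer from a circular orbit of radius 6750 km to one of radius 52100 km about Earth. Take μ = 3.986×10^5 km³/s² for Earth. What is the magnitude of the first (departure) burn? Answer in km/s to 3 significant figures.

Δv₁ = 2.54 km/s

Transfer-ellipse semi-major axis a_t = (r₁ + r₂)/2 = (6750 + 52100)/2 = 29425 km.
On the circular orbit at r = 6750 km, v_c = √(μ/r) = 7.68452 km/s.
Transfer-orbit speed at the same r (vis-viva, a = a_t): v_t = √[μ(2/r − 1/a_t)] = 10.2253 km/s.
Δv₁ = |v_t − v_c| = |10.2253 − 7.68452| = 2.541 km/s.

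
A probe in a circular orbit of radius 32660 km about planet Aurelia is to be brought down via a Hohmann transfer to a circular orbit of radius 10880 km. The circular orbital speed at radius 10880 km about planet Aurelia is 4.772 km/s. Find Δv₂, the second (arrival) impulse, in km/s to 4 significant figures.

From the circular-orbit relation v² = μ/r at r = 10880 km: μ = v²r = (4.772)² × 10880 = 2.47759×10^5 km³/s².
Semi-major axis of the transfer orbit: a_t = (32660 + 10880)/2 = 21770 km.
On the circular orbit at r = 10880 km, v_c = √(μ/r) = 4.772 km/s.
Transfer-orbit speed at the same r (vis-viva, a = a_t): v_t = √[μ(2/r − 1/a_t)] = 5.845 km/s.
Δv₂ = |v_t − v_c| = |5.845 − 4.772| = 1.073 km/s.

Δv₂ = 1.073 km/s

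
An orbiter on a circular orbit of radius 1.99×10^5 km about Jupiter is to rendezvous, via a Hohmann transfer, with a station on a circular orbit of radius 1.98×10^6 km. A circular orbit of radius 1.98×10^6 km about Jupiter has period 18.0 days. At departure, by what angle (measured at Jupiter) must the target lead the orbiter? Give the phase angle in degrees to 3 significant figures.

φ = 107°

From Kepler's third law T² = 4π²r³/μ at r = 1.98×10^6 km, T = 18.0 days = 18.0 × 86400 s = 1.5552×10^6 s: μ = 4π²r³/T² = 1.26702×10^8 km³/s².
Transfer-ellipse semi-major axis a_t = (r₁ + r₂)/2 = (1.990×10^5 + 1.980×10^6)/2 = 1.0895×10^6 km.
Transfer time t = π√(a_t³/μ) = 3.174×10^5 s.
The target's mean motion on its circular orbit is ω₂ = √(μ/r₂³) = 4.040×10^-6 rad/s.
Angle swept by the target during transfer: ω₂·t = 1.2823 rad = 73.47°.
The orbiter traverses 180° on the transfer ellipse, so the target must lead by 180° − 73.47° = 107°.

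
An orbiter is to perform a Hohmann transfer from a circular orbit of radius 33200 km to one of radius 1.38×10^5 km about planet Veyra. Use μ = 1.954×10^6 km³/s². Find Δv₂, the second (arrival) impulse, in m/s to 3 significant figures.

The Hohmann ellipse has a_t = (r₁ + r₂)/2 = 85600 km.
Circular speed at r = 1.380×10^5 km: v_c = √(μ/r) = 3.76290 km/s.
Transfer-orbit speed at the same r (vis-viva, a = a_t): v_t = √[μ(2/r − 1/a_t)] = 2.34345 km/s.
Δv₂ = |v_t − v_c| = |2.34345 − 3.76290| = 1.419 km/s.

Δv₂ = 1420 m/s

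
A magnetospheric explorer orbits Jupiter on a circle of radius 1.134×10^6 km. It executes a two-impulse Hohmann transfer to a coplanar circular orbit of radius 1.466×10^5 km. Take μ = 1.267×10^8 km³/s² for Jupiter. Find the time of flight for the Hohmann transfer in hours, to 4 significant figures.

The Hohmann ellipse has a_t = (r₁ + r₂)/2 = 6.403×10^5 km.
Half the transfer-orbit period gives t = π√(a_t³/μ) = 1.430×10^5 s.
Converting: 1.430×10^5 s ÷ 3600 s/hour = 39.72 hours.

t = 39.72 hours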